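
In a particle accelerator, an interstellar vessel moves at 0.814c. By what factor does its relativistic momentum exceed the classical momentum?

p_rel = γmv, p_class = mv
Ratio = γ = 1/√(1 - 0.814²)
= 1/√(0.337404) = 1.722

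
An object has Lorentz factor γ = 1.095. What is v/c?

From γ = 1/√(1 - v²/c²):
1/γ² = 1/1.095² = 0.8340
v²/c² = 1 - 0.8340 = 0.1660
v/c = √(0.1660) = 0.4074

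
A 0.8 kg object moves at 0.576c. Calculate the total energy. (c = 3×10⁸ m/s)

γ = 1/√(1 - 0.576²) = 1.2233
mc² = 0.8 × (3×10⁸)² = 7.200×10¹⁶ J
E = γmc² = 1.2233 × 7.200×10¹⁶ = 8.808×10¹⁶ J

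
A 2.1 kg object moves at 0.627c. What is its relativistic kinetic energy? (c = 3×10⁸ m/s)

γ = 1/√(1 - 0.627²) = 1.28367
γ - 1 = 0.28367
KE = (γ-1)mc² = 0.28367 × 2.1 × (3×10⁸)² = 5.361×10¹⁶ J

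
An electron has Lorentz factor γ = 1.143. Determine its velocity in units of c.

From γ = 1/√(1 - v²/c²):
1/γ² = 1/1.143² = 0.76543
v²/c² = 1 - 0.76543 = 0.23457
v/c = √(0.23457) = 0.4843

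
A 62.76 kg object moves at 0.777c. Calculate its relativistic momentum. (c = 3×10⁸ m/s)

γ = 1/√(1 - 0.777²) = 1.5886
v = 0.777 × 3×10⁸ = 2.331×10⁸ m/s
p = γmv = 1.5886 × 62.76 × 2.331×10⁸ = 2.324×10¹⁰ kg·m/s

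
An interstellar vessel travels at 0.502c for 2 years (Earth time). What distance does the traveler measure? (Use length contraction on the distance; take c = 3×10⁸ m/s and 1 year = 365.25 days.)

Earth distance: d = v × t = 0.502c × 2 yr = 9.5051×10¹⁵ m
γ = 1.1562
d' = d/γ = 9.5051×10¹⁵/1.1562 = 8.221×10¹⁵ m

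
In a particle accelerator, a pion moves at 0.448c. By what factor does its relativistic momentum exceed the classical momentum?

p_rel = γmv, p_class = mv
Ratio = γ = 1/√(1 - 0.448²)
= 1/√(0.799296) = 1.119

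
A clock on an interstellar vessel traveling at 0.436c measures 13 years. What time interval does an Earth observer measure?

Proper time Δt₀ = 13 years
γ = 1/√(1 - 0.436²) = 1.1112
Δt = γΔt₀ = 1.1112 × 13 = 14.45 years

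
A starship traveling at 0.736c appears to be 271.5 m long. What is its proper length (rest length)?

Contracted length L = 271.5 m
γ = 1/√(1 - 0.736²) = 1.477
L₀ = γL = 1.477 × 271.5 = 401.0 m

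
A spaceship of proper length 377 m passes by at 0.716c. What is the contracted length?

Proper length L₀ = 377 m
γ = 1/√(1 - 0.716²) = 1.4325
L = L₀/γ = 377/1.4325 = 263.2 m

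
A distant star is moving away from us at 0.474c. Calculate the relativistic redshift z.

β = 0.474
(1+β)/(1-β) = 1.474/0.526 = 2.802
√(2.802) = 1.674
z = 1.674 - 1 = 0.6740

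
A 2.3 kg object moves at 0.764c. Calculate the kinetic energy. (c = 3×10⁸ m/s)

γ = 1/√(1 - 0.764²) = 1.5499
γ - 1 = 0.5499
KE = (γ-1)mc² = 0.5499 × 2.3 × (3×10⁸)² = 1.138×10¹⁷ J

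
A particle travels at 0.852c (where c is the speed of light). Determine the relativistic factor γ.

v/c = 0.852, so (v/c)² = 0.725904
1 - (v/c)² = 0.274096
γ = 1/√(0.274096) = 1.910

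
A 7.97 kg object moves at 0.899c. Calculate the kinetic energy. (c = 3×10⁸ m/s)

γ = 1/√(1 - 0.899²) = 2.2834
γ - 1 = 1.2834
KE = (γ-1)mc² = 1.2834 × 7.97 × (3×10⁸)² = 9.206×10¹⁷ J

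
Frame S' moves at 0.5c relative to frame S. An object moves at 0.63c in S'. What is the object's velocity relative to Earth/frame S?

u = (u' + v)/(1 + u'v/c²)
Numerator: 0.63 + 0.5 = 1.13
Denominator: 1 + 0.315 = 1.315
u = 1.13/1.315 = 0.8593c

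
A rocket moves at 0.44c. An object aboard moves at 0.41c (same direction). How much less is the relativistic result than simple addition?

Classical: u' + v = 0.41 + 0.44 = 0.85c
Relativistic: u = (0.41 + 0.44)/(1 + 0.1804) = 0.85/1.1804 = 0.7201c
Difference: 0.85 - 0.7201 = 0.1299c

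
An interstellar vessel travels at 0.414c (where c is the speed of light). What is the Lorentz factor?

v/c = 0.414, so (v/c)² = 0.171396
1 - (v/c)² = 0.828604
γ = 1/√(0.828604) = 1.099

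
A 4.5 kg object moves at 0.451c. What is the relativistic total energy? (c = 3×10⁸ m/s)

γ = 1/√(1 - 0.451²) = 1.1204
mc² = 4.5 × (3×10⁸)² = 4.050×10¹⁷ J
E = γmc² = 1.1204 × 4.050×10¹⁷ = 4.538×10¹⁷ J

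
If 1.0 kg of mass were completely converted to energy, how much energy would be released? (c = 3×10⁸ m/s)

Using E = mc²:
c² = (3×10⁸)² = 9×10¹⁶ m²/s²
E = 1.0 × 9×10¹⁶ = 9.000×10¹⁶ J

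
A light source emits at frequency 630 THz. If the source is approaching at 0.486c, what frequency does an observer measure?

β = v/c = 0.486
(1+β)/(1-β) = 1.486/0.514 = 2.891
Doppler factor = √(2.891) = 1.700
f_obs = 630 × 1.700 = 1071 THz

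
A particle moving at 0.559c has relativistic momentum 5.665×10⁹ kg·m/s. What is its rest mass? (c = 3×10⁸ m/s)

γ = 1/√(1 - 0.559²) = 1.206
v = 0.559 × 3×10⁸ = 1.677×10⁸ m/s
m = p/(γv) = 5.665×10⁹/(1.206 × 1.677×10⁸) = 28.01 kg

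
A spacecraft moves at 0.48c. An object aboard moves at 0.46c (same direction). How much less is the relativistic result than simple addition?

Classical: u' + v = 0.46 + 0.48 = 0.94c
Relativistic: u = (0.46 + 0.48)/(1 + 0.2208) = 0.94/1.2208 = 0.7700c
Difference: 0.94 - 0.7700 = 0.1700c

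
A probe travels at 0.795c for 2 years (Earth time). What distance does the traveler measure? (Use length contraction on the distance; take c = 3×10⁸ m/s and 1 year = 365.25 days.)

Earth distance: d = v × t = 0.795c × 2 yr = 1.5053×10¹⁶ m
γ = 1.6485
d' = d/γ = 1.5053×10¹⁶/1.6485 = 9.131×10¹⁵ m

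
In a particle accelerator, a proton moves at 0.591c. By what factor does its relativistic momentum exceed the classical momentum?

p_rel = γmv, p_class = mv
Ratio = γ = 1/√(1 - 0.591²)
= 1/√(0.650719) = 1.240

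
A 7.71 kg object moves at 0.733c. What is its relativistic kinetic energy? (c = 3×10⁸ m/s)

γ = 1/√(1 - 0.733²) = 1.4701
γ - 1 = 0.4701
KE = (γ-1)mc² = 0.4701 × 7.71 × (3×10⁸)² = 3.262×10¹⁷ J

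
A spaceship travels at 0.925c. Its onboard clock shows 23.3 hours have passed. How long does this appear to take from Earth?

Proper time Δt₀ = 23.3 hours
γ = 1/√(1 - 0.925²) = 2.6318
Δt = γΔt₀ = 2.6318 × 23.3 = 61.32 hours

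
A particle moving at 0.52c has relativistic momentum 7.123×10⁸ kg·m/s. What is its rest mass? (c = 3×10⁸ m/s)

γ = 1/√(1 - 0.52²) = 1.1707
v = 0.52 × 3×10⁸ = 1.560×10⁸ m/s
m = p/(γv) = 7.123×10⁸/(1.1707 × 1.560×10⁸) = 3.900 kg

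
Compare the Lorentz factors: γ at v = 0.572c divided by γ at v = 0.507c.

γ₁ = 1/√(1 - 0.572²) = 1.219
γ₂ = 1/√(1 - 0.507²) = 1.160
γ₁/γ₂ = 1.219/1.160 = 1.051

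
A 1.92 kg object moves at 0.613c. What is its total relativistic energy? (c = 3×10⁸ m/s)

γ = 1/√(1 - 0.613²) = 1.2657
mc² = 1.92 × (3×10⁸)² = 1.728×10¹⁷ J
E = γmc² = 1.2657 × 1.728×10¹⁷ = 2.187×10¹⁷ J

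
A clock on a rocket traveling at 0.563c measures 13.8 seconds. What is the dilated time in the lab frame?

Proper time Δt₀ = 13.8 seconds
γ = 1/√(1 - 0.563²) = 1.210
Δt = γΔt₀ = 1.210 × 13.8 = 16.70 seconds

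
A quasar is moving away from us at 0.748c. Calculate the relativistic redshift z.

β = 0.748
(1+β)/(1-β) = 1.748/0.252 = 6.937
√(6.937) = 2.634
z = 2.634 - 1 = 1.634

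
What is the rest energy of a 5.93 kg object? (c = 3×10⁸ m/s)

c² = (3×10⁸)² = 9.000×10¹⁶ m²/s²
E₀ = mc² = 5.93 × 9.000×10¹⁶ = 5.337×10¹⁷ J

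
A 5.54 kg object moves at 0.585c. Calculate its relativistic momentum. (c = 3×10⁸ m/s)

γ = 1/√(1 - 0.585²) = 1.233
v = 0.585 × 3×10⁸ = 1.755×10⁸ m/s
p = γmv = 1.233 × 5.54 × 1.755×10⁸ = 1.199×10⁹ kg·m/s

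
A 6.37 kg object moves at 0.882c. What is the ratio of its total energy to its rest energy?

E = γmc², E₀ = mc²
E/E₀ = γ = 1/√(1 - 0.882²) = 2.122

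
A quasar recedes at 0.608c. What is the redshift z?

β = 0.608
(1+β)/(1-β) = 1.608/0.392 = 4.102
√(4.102) = 2.025
z = 2.025 - 1 = 1.025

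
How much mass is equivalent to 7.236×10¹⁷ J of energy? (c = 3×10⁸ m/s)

From E = mc², we get m = E/c²
c² = (3×10⁸)² = 9×10¹⁶ m²/s²
m = 7.236×10¹⁷ / 9×10¹⁶ = 8.040 kg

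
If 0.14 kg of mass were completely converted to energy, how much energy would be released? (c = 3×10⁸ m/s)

Using E = mc²:
c² = (3×10⁸)² = 9×10¹⁶ m²/s²
E = 0.14 × 9×10¹⁶ = 1.260×10¹⁶ J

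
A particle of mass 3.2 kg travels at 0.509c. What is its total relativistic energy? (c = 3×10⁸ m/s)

γ = 1/√(1 - 0.509²) = 1.1618
mc² = 3.2 × (3×10⁸)² = 2.880×10¹⁷ J
E = γmc² = 1.1618 × 2.880×10¹⁷ = 3.346×10¹⁷ J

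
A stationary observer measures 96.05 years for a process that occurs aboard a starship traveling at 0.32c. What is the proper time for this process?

Dilated time Δt = 96.05 years
γ = 1/√(1 - 0.32²) = 1.0555
Δt₀ = Δt/γ = 96.05/1.0555 = 91.00 years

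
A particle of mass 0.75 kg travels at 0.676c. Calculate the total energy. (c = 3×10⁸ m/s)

γ = 1/√(1 - 0.676²) = 1.357
mc² = 0.75 × (3×10⁸)² = 6.750×10¹⁶ J
E = γmc² = 1.357 × 6.750×10¹⁶ = 9.160×10¹⁶ J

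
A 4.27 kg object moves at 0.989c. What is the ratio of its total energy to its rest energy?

E = γmc², E₀ = mc²
E/E₀ = γ = 1/√(1 - 0.989²) = 6.761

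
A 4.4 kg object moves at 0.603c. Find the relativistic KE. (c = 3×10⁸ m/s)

γ = 1/√(1 - 0.603²) = 1.2535
γ - 1 = 0.2535
KE = (γ-1)mc² = 0.2535 × 4.4 × (3×10⁸)² = 1.004×10¹⁷ J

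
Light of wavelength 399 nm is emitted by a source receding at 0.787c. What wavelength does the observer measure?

β = 0.787
Wavelength Doppler factor = √(1.787/0.213) = √(8.3897) = 2.896
λ_obs = 399 × 2.896 = 1156 nm (redshift)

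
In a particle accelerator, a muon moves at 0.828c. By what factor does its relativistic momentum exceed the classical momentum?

p_rel = γmv, p_class = mv
Ratio = γ = 1/√(1 - 0.828²)
= 1/√(0.314416) = 1.783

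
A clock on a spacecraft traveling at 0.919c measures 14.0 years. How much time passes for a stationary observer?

Proper time Δt₀ = 14.0 years
γ = 1/√(1 - 0.919²) = 2.5364
Δt = γΔt₀ = 2.5364 × 14.0 = 35.51 years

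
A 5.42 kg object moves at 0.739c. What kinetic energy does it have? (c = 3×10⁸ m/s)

γ = 1/√(1 - 0.739²) = 1.48433
γ - 1 = 0.48433
KE = (γ-1)mc² = 0.48433 × 5.42 × (3×10⁸)² = 2.363×10¹⁷ J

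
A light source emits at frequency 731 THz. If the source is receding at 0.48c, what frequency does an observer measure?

β = v/c = 0.48
(1-β)/(1+β) = 0.52/1.48 = 0.35135
Doppler factor = √(0.35135) = 0.5927
f_obs = 731 × 0.5927 = 433.3 THz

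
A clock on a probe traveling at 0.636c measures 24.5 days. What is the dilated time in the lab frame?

Proper time Δt₀ = 24.5 days
γ = 1/√(1 - 0.636²) = 1.296
Δt = γΔt₀ = 1.296 × 24.5 = 31.75 days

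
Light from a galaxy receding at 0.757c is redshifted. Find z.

β = 0.757
(1+β)/(1-β) = 1.757/0.243 = 7.230
√(7.230) = 2.689
z = 2.689 - 1 = 1.689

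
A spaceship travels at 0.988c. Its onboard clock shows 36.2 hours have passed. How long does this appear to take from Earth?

Proper time Δt₀ = 36.2 hours
γ = 1/√(1 - 0.988²) = 6.474
Δt = γΔt₀ = 6.474 × 36.2 = 234.4 hours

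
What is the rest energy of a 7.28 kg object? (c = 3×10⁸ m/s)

c² = (3×10⁸)² = 9.000×10¹⁶ m²/s²
E₀ = mc² = 7.28 × 9.000×10¹⁶ = 6.552×10¹⁷ J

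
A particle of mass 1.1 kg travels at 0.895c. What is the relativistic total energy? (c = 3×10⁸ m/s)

γ = 1/√(1 - 0.895²) = 2.2418
mc² = 1.1 × (3×10⁸)² = 9.900×10¹⁶ J
E = γmc² = 2.2418 × 9.900×10¹⁶ = 2.219×10¹⁷ J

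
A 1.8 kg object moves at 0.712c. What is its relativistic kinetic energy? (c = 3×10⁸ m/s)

γ = 1/√(1 - 0.712²) = 1.42414
γ - 1 = 0.42414
KE = (γ-1)mc² = 0.42414 × 1.8 × (3×10⁸)² = 6.871×10¹⁶ J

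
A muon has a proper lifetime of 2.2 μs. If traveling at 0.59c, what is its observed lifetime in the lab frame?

Proper lifetime τ₀ = 2.2 μs
γ = 1/√(1 - 0.59²) = 1.2385
τ = γτ₀ = 1.2385 × 2.2 μs = 2.725 μs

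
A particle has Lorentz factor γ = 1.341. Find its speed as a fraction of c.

From γ = 1/√(1 - v²/c²):
1/γ² = 1/1.341² = 0.5561
v²/c² = 1 - 0.5561 = 0.4439
v/c = √(0.4439) = 0.6663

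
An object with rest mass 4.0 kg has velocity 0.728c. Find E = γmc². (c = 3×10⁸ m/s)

γ = 1/√(1 - 0.728²) = 1.4586
mc² = 4.0 × (3×10⁸)² = 3.600×10¹⁷ J
E = γmc² = 1.4586 × 3.600×10¹⁷ = 5.251×10¹⁷ J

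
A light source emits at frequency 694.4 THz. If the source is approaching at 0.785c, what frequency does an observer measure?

β = v/c = 0.785
(1+β)/(1-β) = 1.785/0.215 = 8.302
Doppler factor = √(8.302) = 2.881
f_obs = 694.4 × 2.881 = 2001 THz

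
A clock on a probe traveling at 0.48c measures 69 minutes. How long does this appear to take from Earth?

Proper time Δt₀ = 69 minutes
γ = 1/√(1 - 0.48²) = 1.1399
Δt = γΔt₀ = 1.1399 × 69 = 78.65 minutes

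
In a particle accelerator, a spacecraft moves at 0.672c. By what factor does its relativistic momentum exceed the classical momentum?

p_rel = γmv, p_class = mv
Ratio = γ = 1/√(1 - 0.672²)
= 1/√(0.548416) = 1.350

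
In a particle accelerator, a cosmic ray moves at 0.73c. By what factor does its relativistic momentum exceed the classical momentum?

p_rel = γmv, p_class = mv
Ratio = γ = 1/√(1 - 0.73²)
= 1/√(0.4671) = 1.463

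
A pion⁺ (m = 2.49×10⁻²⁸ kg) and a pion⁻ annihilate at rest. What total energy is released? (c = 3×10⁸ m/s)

Both particles have the same rest mass, so total mass = 2m
E = 2m·c² = 2 × 2.49×10⁻²⁸ × (3×10⁸)²
= 2 × 2.49×10⁻²⁸ × 9×10¹⁶
= 4.482×10⁻¹¹ J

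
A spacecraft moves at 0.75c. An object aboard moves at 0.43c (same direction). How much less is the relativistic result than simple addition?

Classical: u' + v = 0.43 + 0.75 = 1.18c
Relativistic: u = (0.43 + 0.75)/(1 + 0.3225) = 1.18/1.3225 = 0.8922c
Difference: 1.18 - 0.8922 = 0.2878c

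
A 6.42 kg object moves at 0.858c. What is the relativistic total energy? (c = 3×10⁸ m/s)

γ = 1/√(1 - 0.858²) = 1.947
mc² = 6.42 × (3×10⁸)² = 5.778×10¹⁷ J
E = γmc² = 1.947 × 5.778×10¹⁷ = 1.125×10¹⁸ J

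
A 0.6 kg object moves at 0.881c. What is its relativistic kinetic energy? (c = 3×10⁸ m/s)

γ = 1/√(1 - 0.881²) = 2.11365
γ - 1 = 1.11365
KE = (γ-1)mc² = 1.11365 × 0.6 × (3×10⁸)² = 6.014×10¹⁶ J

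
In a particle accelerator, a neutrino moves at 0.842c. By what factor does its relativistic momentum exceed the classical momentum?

p_rel = γmv, p_class = mv
Ratio = γ = 1/√(1 - 0.842²)
= 1/√(0.291036) = 1.854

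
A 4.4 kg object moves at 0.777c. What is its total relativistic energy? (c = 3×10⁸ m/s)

γ = 1/√(1 - 0.777²) = 1.5886
mc² = 4.4 × (3×10⁸)² = 3.960×10¹⁷ J
E = γmc² = 1.5886 × 3.960×10¹⁷ = 6.291×10¹⁷ J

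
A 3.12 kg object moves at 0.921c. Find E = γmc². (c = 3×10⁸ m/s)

γ = 1/√(1 - 0.921²) = 2.567
mc² = 3.12 × (3×10⁸)² = 2.808×10¹⁷ J
E = γmc² = 2.567 × 2.808×10¹⁷ = 7.208×10¹⁷ J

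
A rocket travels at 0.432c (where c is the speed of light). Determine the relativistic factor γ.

v/c = 0.432, so (v/c)² = 0.186624
1 - (v/c)² = 0.813376
γ = 1/√(0.813376) = 1.109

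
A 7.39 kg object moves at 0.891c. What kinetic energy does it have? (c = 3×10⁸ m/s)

γ = 1/√(1 - 0.891²) = 2.20263
γ - 1 = 1.20263
KE = (γ-1)mc² = 1.20263 × 7.39 × (3×10⁸)² = 7.999×10¹⁷ J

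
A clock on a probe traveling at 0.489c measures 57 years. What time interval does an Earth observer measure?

Proper time Δt₀ = 57 years
γ = 1/√(1 - 0.489²) = 1.14642
Δt = γΔt₀ = 1.14642 × 57 = 65.35 years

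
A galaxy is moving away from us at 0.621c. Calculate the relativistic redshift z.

β = 0.621
(1+β)/(1-β) = 1.621/0.379 = 4.277
√(4.277) = 2.068
z = 2.068 - 1 = 1.068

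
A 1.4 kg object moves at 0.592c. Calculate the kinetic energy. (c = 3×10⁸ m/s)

γ = 1/√(1 - 0.592²) = 1.2408
γ - 1 = 0.2408
KE = (γ-1)mc² = 0.2408 × 1.4 × (3×10⁸)² = 3.034×10¹⁶ J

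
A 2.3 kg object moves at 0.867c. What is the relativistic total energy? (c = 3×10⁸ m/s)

γ = 1/√(1 - 0.867²) = 2.007
mc² = 2.3 × (3×10⁸)² = 2.070×10¹⁷ J
E = γmc² = 2.007 × 2.070×10¹⁷ = 4.154×10¹⁷ J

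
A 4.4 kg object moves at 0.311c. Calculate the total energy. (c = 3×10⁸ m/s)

γ = 1/√(1 - 0.311²) = 1.0522
mc² = 4.4 × (3×10⁸)² = 3.960×10¹⁷ J
E = γmc² = 1.0522 × 3.960×10¹⁷ = 4.167×10¹⁷ J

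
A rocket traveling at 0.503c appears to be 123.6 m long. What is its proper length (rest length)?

Contracted length L = 123.6 m
γ = 1/√(1 - 0.503²) = 1.157
L₀ = γL = 1.157 × 123.6 = 143.0 m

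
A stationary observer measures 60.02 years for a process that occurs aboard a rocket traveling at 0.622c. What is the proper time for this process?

Dilated time Δt = 60.02 years
γ = 1/√(1 - 0.622²) = 1.277
Δt₀ = Δt/γ = 60.02/1.277 = 47.00 years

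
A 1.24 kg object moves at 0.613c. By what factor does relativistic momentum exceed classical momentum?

p_rel = γmv, p_class = mv
Ratio = γ = 1/√(1 - 0.613²) = 1.266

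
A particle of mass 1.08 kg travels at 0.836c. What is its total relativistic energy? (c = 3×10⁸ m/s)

γ = 1/√(1 - 0.836²) = 1.822
mc² = 1.08 × (3×10⁸)² = 9.720×10¹⁶ J
E = γmc² = 1.822 × 9.720×10¹⁶ = 1.771×10¹⁷ J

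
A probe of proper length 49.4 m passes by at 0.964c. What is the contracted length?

Proper length L₀ = 49.4 m
γ = 1/√(1 - 0.964²) = 3.7608
L = L₀/γ = 49.4/3.7608 = 13.14 m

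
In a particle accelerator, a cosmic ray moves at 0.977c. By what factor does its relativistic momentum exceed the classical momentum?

p_rel = γmv, p_class = mv
Ratio = γ = 1/√(1 - 0.977²)
= 1/√(0.045471) = 4.690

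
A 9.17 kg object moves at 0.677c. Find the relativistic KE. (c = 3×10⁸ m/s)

γ = 1/√(1 - 0.677²) = 1.35873
γ - 1 = 0.35873
KE = (γ-1)mc² = 0.35873 × 9.17 × (3×10⁸)² = 2.961×10¹⁷ J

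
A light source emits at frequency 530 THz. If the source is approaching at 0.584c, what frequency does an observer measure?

β = v/c = 0.584
(1+β)/(1-β) = 1.584/0.416 = 3.808
Doppler factor = √(3.808) = 1.951
f_obs = 530 × 1.951 = 1034 THz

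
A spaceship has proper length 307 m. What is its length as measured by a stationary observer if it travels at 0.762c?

Proper length L₀ = 307 m
γ = 1/√(1 - 0.762²) = 1.544
L = L₀/γ = 307/1.544 = 198.8 m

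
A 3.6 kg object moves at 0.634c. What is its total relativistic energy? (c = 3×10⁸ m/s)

γ = 1/√(1 - 0.634²) = 1.2931
mc² = 3.6 × (3×10⁸)² = 3.240×10¹⁷ J
E = γmc² = 1.2931 × 3.240×10¹⁷ = 4.190×10¹⁷ J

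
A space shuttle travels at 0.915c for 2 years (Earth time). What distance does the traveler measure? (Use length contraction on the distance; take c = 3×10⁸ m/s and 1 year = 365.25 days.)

Earth distance: d = v × t = 0.915c × 2 yr = 1.7325×10¹⁶ m
γ = 2.4786
d' = d/γ = 1.7325×10¹⁶/2.4786 = 6.990×10¹⁵ m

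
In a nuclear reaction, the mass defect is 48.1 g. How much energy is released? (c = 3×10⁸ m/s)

Convert mass defect: Δm = 48.1 g = 0.0481 kg
E = Δm·c² = 0.0481 × (3×10⁸)²
= 0.0481 × 9×10¹⁶ = 4.329×10¹⁵ J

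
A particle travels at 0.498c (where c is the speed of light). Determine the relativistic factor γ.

v/c = 0.498, so (v/c)² = 0.248004
1 - (v/c)² = 0.751996
γ = 1/√(0.751996) = 1.153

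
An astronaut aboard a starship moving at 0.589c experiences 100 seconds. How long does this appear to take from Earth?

Proper time Δt₀ = 100 seconds
γ = 1/√(1 - 0.589²) = 1.237
Δt = γΔt₀ = 1.237 × 100 = 123.7 seconds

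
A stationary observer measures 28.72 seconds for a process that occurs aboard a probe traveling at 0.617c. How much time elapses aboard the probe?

Dilated time Δt = 28.72 seconds
γ = 1/√(1 - 0.617²) = 1.271
Δt₀ = Δt/γ = 28.72/1.271 = 22.60 seconds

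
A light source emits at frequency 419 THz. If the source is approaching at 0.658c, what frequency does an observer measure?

β = v/c = 0.658
(1+β)/(1-β) = 1.658/0.342 = 4.848
Doppler factor = √(4.848) = 2.202
f_obs = 419 × 2.202 = 922.6 THz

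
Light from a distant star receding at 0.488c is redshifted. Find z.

β = 0.488
(1+β)/(1-β) = 1.488/0.512 = 2.9063
√(2.9063) = 1.7048
z = 1.7048 - 1 = 0.7048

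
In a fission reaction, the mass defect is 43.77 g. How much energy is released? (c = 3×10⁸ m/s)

Convert mass defect: Δm = 43.77 g = 0.04377 kg
E = Δm·c² = 0.04377 × (3×10⁸)²
= 0.04377 × 9×10¹⁶ = 3.939×10¹⁵ J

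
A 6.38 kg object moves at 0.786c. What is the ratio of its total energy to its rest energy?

E = γmc², E₀ = mc²
E/E₀ = γ = 1/√(1 - 0.786²) = 1.618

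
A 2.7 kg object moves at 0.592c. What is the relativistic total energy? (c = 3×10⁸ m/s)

γ = 1/√(1 - 0.592²) = 1.2408
mc² = 2.7 × (3×10⁸)² = 2.430×10¹⁷ J
E = γmc² = 1.2408 × 2.430×10¹⁷ = 3.015×10¹⁷ J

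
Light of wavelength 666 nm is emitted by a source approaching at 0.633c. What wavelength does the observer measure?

β = 0.633
Wavelength Doppler factor = √(0.367/1.633) = √(0.22474) = 0.47407
λ_obs = 666 × 0.47407 = 315.7 nm (blueshift)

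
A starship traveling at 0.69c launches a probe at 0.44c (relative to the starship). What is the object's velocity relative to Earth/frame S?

u = (u' + v)/(1 + u'v/c²)
Numerator: 0.44 + 0.69 = 1.13
Denominator: 1 + 0.3036 = 1.3036
u = 1.13/1.3036 = 0.8668c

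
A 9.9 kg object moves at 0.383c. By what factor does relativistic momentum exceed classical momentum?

p_rel = γmv, p_class = mv
Ratio = γ = 1/√(1 - 0.383²) = 1.083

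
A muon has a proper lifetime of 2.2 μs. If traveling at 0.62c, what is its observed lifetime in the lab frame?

Proper lifetime τ₀ = 2.2 μs
γ = 1/√(1 - 0.62²) = 1.2745
τ = γτ₀ = 1.2745 × 2.2 μs = 2.804 μs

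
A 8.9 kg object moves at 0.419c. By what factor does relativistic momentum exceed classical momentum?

p_rel = γmv, p_class = mv
Ratio = γ = 1/√(1 - 0.419²) = 1.101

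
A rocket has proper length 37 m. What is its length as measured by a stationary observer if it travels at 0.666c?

Proper length L₀ = 37 m
γ = 1/√(1 - 0.666²) = 1.3406
L = L₀/γ = 37/1.3406 = 27.60 m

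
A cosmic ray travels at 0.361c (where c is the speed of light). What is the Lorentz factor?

v/c = 0.361, so (v/c)² = 0.130321
1 - (v/c)² = 0.869679
γ = 1/√(0.869679) = 1.072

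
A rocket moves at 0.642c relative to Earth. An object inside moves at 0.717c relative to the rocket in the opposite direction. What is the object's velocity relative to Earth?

Object's velocity in rocket frame is u' = -0.717c
u = (u' + v)/(1 + u'v/c²) = (v - 0.717)/(1 - 0.717·v/c²)
Numerator: 0.642 - 0.717 = -0.075
Denominator: 1 - 0.460314 = 0.539686
u = -0.075/0.539686 = -0.1390c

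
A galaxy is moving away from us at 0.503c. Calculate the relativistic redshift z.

β = 0.503
(1+β)/(1-β) = 1.503/0.497 = 3.024
√(3.024) = 1.739
z = 1.739 - 1 = 0.7390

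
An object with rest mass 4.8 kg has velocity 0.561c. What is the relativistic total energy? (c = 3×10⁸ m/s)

γ = 1/√(1 - 0.561²) = 1.208
mc² = 4.8 × (3×10⁸)² = 4.320×10¹⁷ J
E = γmc² = 1.208 × 4.320×10¹⁷ = 5.219×10¹⁷ J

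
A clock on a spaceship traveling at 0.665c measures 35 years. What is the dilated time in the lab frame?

Proper time Δt₀ = 35 years
γ = 1/√(1 - 0.665²) = 1.33897
Δt = γΔt₀ = 1.33897 × 35 = 46.86 years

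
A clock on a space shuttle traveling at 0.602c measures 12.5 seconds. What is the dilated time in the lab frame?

Proper time Δt₀ = 12.5 seconds
γ = 1/√(1 - 0.602²) = 1.252
Δt = γΔt₀ = 1.252 × 12.5 = 15.65 seconds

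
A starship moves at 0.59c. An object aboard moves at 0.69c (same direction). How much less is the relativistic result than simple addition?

Classical: u' + v = 0.69 + 0.59 = 1.28c
Relativistic: u = (0.69 + 0.59)/(1 + 0.4071) = 1.28/1.4071 = 0.9097c
Difference: 1.28 - 0.9097 = 0.3703c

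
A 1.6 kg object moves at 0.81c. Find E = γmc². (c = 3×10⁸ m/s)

γ = 1/√(1 - 0.81²) = 1.70523
mc² = 1.6 × (3×10⁸)² = 1.440×10¹⁷ J
E = γmc² = 1.70523 × 1.440×10¹⁷ = 2.456×10¹⁷ J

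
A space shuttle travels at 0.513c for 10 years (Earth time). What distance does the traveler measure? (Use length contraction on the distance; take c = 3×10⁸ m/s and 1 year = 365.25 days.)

Earth distance: d = v × t = 0.513c × 10 yr = 4.857×10¹⁶ m
γ = 1.165
d' = d/γ = 4.857×10¹⁶/1.165 = 4.169×10¹⁶ m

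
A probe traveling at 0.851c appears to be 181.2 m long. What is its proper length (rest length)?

Contracted length L = 181.2 m
γ = 1/√(1 - 0.851²) = 1.904
L₀ = γL = 1.904 × 181.2 = 345.0 m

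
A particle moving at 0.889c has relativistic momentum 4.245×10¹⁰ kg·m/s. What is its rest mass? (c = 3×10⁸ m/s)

γ = 1/√(1 - 0.889²) = 2.184
v = 0.889 × 3×10⁸ = 2.667×10⁸ m/s
m = p/(γv) = 4.245×10¹⁰/(2.184 × 2.667×10⁸) = 72.88 kg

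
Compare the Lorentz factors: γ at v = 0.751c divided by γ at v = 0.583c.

γ₁ = 1/√(1 - 0.751²) = 1.514
γ₂ = 1/√(1 - 0.583²) = 1.231
γ₁/γ₂ = 1.514/1.231 = 1.230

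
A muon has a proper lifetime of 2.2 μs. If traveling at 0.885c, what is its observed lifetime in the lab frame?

Proper lifetime τ₀ = 2.2 μs
γ = 1/√(1 - 0.885²) = 2.1478
τ = γτ₀ = 2.1478 × 2.2 μs = 4.725 μs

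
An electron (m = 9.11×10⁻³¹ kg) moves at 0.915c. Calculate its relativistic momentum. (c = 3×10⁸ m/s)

γ = 1/√(1 - 0.915²) = 2.4786
v = 0.915 × 3×10⁸ = 2.745×10⁸ m/s
p = γmv = 2.4786 × 9.11×10⁻³¹ × 2.745×10⁸ = 6.198×10⁻²² kg·m/s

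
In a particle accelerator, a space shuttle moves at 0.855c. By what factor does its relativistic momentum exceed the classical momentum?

p_rel = γmv, p_class = mv
Ratio = γ = 1/√(1 - 0.855²)
= 1/√(0.268975) = 1.928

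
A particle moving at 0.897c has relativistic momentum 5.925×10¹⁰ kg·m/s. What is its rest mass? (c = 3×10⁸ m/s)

γ = 1/√(1 - 0.897²) = 2.2623
v = 0.897 × 3×10⁸ = 2.691×10⁸ m/s
m = p/(γv) = 5.925×10¹⁰/(2.2623 × 2.691×10⁸) = 97.33 kg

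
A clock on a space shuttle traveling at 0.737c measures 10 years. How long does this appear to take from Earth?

Proper time Δt₀ = 10 years
γ = 1/√(1 - 0.737²) = 1.480
Δt = γΔt₀ = 1.480 × 10 = 14.80 years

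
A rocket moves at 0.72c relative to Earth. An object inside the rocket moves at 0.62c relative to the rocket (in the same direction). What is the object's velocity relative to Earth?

u = (u' + v)/(1 + u'v/c²)
Numerator: 0.62 + 0.72 = 1.34
Denominator: 1 + 0.4464 = 1.4464
u = 1.34/1.4464 = 0.9264c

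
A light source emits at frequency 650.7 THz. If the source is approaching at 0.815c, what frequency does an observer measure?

β = v/c = 0.815
(1+β)/(1-β) = 1.815/0.185 = 9.811
Doppler factor = √(9.811) = 3.132
f_obs = 650.7 × 3.132 = 2038 THz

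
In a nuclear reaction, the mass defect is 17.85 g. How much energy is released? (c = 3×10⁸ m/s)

Convert mass defect: Δm = 17.85 g = 0.01785 kg
E = Δm·c² = 0.01785 × (3×10⁸)²
= 0.01785 × 9×10¹⁶ = 1.607×10¹⁵ J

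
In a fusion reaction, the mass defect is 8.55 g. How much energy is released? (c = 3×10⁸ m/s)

Convert mass defect: Δm = 8.55 g = 0.00855 kg
E = Δm·c² = 0.00855 × (3×10⁸)²
= 0.00855 × 9×10¹⁶ = 7.695×10¹⁴ J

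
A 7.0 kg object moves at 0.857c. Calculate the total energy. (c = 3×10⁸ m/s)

γ = 1/√(1 - 0.857²) = 1.941
mc² = 7.0 × (3×10⁸)² = 6.300×10¹⁷ J
E = γmc² = 1.941 × 6.300×10¹⁷ = 1.223×10¹⁸ J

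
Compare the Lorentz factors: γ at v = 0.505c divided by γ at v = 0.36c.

γ₁ = 1/√(1 - 0.505²) = 1.159
γ₂ = 1/√(1 - 0.36²) = 1.072
γ₁/γ₂ = 1.159/1.072 = 1.081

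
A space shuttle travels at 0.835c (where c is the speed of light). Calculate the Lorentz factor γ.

v/c = 0.835, so (v/c)² = 0.697225
1 - (v/c)² = 0.302775
γ = 1/√(0.302775) = 1.817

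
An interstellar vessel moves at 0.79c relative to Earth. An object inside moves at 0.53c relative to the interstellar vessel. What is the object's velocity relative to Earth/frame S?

u = (u' + v)/(1 + u'v/c²)
Numerator: 0.53 + 0.79 = 1.32
Denominator: 1 + 0.4187 = 1.4187
u = 1.32/1.4187 = 0.9304c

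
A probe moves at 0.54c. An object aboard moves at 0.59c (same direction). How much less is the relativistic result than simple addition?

Classical: u' + v = 0.59 + 0.54 = 1.13c
Relativistic: u = (0.59 + 0.54)/(1 + 0.3186) = 1.13/1.3186 = 0.8570c
Difference: 1.13 - 0.8570 = 0.2730c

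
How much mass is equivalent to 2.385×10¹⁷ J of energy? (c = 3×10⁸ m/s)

From E = mc², we get m = E/c²
c² = (3×10⁸)² = 9×10¹⁶ m²/s²
m = 2.385×10¹⁷ / 9×10¹⁶ = 2.650 kg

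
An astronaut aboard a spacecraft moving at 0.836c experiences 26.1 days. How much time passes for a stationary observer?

Proper time Δt₀ = 26.1 days
γ = 1/√(1 - 0.836²) = 1.8224
Δt = γΔt₀ = 1.8224 × 26.1 = 47.56 days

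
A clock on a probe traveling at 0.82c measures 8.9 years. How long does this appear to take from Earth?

Proper time Δt₀ = 8.9 years
γ = 1/√(1 - 0.82²) = 1.747
Δt = γΔt₀ = 1.747 × 8.9 = 15.55 years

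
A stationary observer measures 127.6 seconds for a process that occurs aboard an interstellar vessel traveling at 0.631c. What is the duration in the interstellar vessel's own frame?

Dilated time Δt = 127.6 seconds
γ = 1/√(1 - 0.631²) = 1.289
Δt₀ = Δt/γ = 127.6/1.289 = 98.99 seconds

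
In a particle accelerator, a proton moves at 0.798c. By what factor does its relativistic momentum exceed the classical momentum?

p_rel = γmv, p_class = mv
Ratio = γ = 1/√(1 - 0.798²)
= 1/√(0.363196) = 1.659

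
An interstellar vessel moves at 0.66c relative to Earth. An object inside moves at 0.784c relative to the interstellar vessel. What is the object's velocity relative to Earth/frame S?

u = (u' + v)/(1 + u'v/c²)
Numerator: 0.784 + 0.66 = 1.444
Denominator: 1 + 0.51744 = 1.51744
u = 1.444/1.51744 = 0.9516c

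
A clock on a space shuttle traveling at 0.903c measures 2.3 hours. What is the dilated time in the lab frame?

Proper time Δt₀ = 2.3 hours
γ = 1/√(1 - 0.903²) = 2.3275
Δt = γΔt₀ = 2.3275 × 2.3 = 5.353 hours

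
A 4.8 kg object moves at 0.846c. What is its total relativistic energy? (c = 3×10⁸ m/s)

γ = 1/√(1 - 0.846²) = 1.8755
mc² = 4.8 × (3×10⁸)² = 4.320×10¹⁷ J
E = γmc² = 1.8755 × 4.320×10¹⁷ = 8.102×10¹⁷ J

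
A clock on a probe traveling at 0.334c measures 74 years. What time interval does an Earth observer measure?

Proper time Δt₀ = 74 years
γ = 1/√(1 - 0.334²) = 1.061
Δt = γΔt₀ = 1.061 × 74 = 78.51 years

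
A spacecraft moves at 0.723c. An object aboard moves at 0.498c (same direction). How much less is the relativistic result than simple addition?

Classical: u' + v = 0.498 + 0.723 = 1.221c
Relativistic: u = (0.498 + 0.723)/(1 + 0.360054) = 1.221/1.360054 = 0.8978c
Difference: 1.221 - 0.8978 = 0.3232c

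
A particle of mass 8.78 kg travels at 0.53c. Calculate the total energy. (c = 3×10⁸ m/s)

γ = 1/√(1 - 0.53²) = 1.1792
mc² = 8.78 × (3×10⁸)² = 7.902×10¹⁷ J
E = γmc² = 1.1792 × 7.902×10¹⁷ = 9.318×10¹⁷ J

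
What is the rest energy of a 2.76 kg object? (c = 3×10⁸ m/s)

c² = (3×10⁸)² = 9.000×10¹⁶ m²/s²
E₀ = mc² = 2.76 × 9.000×10¹⁶ = 2.484×10¹⁷ J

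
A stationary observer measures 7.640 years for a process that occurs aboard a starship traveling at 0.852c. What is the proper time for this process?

Dilated time Δt = 7.640 years
γ = 1/√(1 - 0.852²) = 1.910
Δt₀ = Δt/γ = 7.640/1.910 = 4.000 years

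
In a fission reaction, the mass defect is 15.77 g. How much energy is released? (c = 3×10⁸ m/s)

Convert mass defect: Δm = 15.77 g = 0.01577 kg
E = Δm·c² = 0.01577 × (3×10⁸)²
= 0.01577 × 9×10¹⁶ = 1.419×10¹⁵ J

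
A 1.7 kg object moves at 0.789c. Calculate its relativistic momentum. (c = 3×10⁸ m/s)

γ = 1/√(1 - 0.789²) = 1.6276
v = 0.789 × 3×10⁸ = 2.367×10⁸ m/s
p = γmv = 1.6276 × 1.7 × 2.367×10⁸ = 6.549×10⁸ kg·m/s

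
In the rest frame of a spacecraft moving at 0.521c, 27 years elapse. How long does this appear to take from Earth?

Proper time Δt₀ = 27 years
γ = 1/√(1 - 0.521²) = 1.1716
Δt = γΔt₀ = 1.1716 × 27 = 31.63 years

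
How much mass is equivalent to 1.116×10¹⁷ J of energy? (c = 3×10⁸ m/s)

From E = mc², we get m = E/c²
c² = (3×10⁸)² = 9×10¹⁶ m²/s²
m = 1.116×10¹⁷ / 9×10¹⁶ = 1.240 kg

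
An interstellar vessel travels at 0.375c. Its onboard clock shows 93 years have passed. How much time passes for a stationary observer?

Proper time Δt₀ = 93 years
γ = 1/√(1 - 0.375²) = 1.079
Δt = γΔt₀ = 1.079 × 93 = 100.3 years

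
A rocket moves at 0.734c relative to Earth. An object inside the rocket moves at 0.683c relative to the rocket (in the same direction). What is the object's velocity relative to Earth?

u = (u' + v)/(1 + u'v/c²)
Numerator: 0.683 + 0.734 = 1.417
Denominator: 1 + 0.501322 = 1.501322
u = 1.417/1.501322 = 0.9438c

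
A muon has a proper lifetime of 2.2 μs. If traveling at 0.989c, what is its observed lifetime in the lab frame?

Proper lifetime τ₀ = 2.2 μs
γ = 1/√(1 - 0.989²) = 6.761
τ = γτ₀ = 6.761 × 2.2 μs = 14.87 μs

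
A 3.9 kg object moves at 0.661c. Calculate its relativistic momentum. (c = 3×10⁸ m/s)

γ = 1/√(1 - 0.661²) = 1.333
v = 0.661 × 3×10⁸ = 1.983×10⁸ m/s
p = γmv = 1.333 × 3.9 × 1.983×10⁸ = 1.031×10⁹ kg·m/s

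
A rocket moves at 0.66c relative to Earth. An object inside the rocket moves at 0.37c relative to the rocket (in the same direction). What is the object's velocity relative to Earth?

u = (u' + v)/(1 + u'v/c²)
Numerator: 0.37 + 0.66 = 1.03
Denominator: 1 + 0.2442 = 1.2442
u = 1.03/1.2442 = 0.8278c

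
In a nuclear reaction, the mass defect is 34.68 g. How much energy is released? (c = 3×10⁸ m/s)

Convert mass defect: Δm = 34.68 g = 0.03468 kg
E = Δm·c² = 0.03468 × (3×10⁸)²
= 0.03468 × 9×10¹⁶ = 3.121×10¹⁵ J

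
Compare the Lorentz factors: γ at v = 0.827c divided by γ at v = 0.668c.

γ₁ = 1/√(1 - 0.827²) = 1.779
γ₂ = 1/√(1 - 0.668²) = 1.344
γ₁/γ₂ = 1.779/1.344 = 1.324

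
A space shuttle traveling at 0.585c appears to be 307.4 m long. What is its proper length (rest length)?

Contracted length L = 307.4 m
γ = 1/√(1 - 0.585²) = 1.233
L₀ = γL = 1.233 × 307.4 = 379.0 m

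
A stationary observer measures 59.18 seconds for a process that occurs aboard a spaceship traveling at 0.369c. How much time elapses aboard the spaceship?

Dilated time Δt = 59.18 seconds
γ = 1/√(1 - 0.369²) = 1.076
Δt₀ = Δt/γ = 59.18/1.076 = 55.00 seconds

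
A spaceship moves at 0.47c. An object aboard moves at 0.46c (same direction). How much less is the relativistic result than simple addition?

Classical: u' + v = 0.46 + 0.47 = 0.93c
Relativistic: u = (0.46 + 0.47)/(1 + 0.2162) = 0.93/1.2162 = 0.7647c
Difference: 0.93 - 0.7647 = 0.1653c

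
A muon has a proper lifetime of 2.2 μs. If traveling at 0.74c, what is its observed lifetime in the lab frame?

Proper lifetime τ₀ = 2.2 μs
γ = 1/√(1 - 0.74²) = 1.487
τ = γτ₀ = 1.487 × 2.2 μs = 3.271 μs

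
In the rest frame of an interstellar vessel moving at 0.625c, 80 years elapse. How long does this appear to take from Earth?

Proper time Δt₀ = 80 years
γ = 1/√(1 - 0.625²) = 1.281
Δt = γΔt₀ = 1.281 × 80 = 102.5 years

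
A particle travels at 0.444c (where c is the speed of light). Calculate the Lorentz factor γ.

v/c = 0.444, so (v/c)² = 0.197136
1 - (v/c)² = 0.802864
γ = 1/√(0.802864) = 1.116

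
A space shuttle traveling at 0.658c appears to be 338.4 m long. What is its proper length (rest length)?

Contracted length L = 338.4 m
γ = 1/√(1 - 0.658²) = 1.328
L₀ = γL = 1.328 × 338.4 = 449.4 m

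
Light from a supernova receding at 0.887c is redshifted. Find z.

β = 0.887
(1+β)/(1-β) = 1.887/0.113 = 16.699
√(16.699) = 4.086
z = 4.086 - 1 = 3.086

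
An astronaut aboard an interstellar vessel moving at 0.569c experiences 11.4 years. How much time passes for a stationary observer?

Proper time Δt₀ = 11.4 years
γ = 1/√(1 - 0.569²) = 1.216
Δt = γΔt₀ = 1.216 × 11.4 = 13.86 years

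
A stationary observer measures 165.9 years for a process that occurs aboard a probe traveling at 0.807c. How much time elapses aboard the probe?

Dilated time Δt = 165.9 years
γ = 1/√(1 - 0.807²) = 1.6933
Δt₀ = Δt/γ = 165.9/1.6933 = 97.97 years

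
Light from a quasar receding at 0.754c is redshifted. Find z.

β = 0.754
(1+β)/(1-β) = 1.754/0.246 = 7.130
√(7.130) = 2.670
z = 2.670 - 1 = 1.670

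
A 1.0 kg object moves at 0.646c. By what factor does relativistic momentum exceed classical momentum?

p_rel = γmv, p_class = mv
Ratio = γ = 1/√(1 - 0.646²) = 1.310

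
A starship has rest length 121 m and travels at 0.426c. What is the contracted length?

Proper length L₀ = 121 m
γ = 1/√(1 - 0.426²) = 1.105
L = L₀/γ = 121/1.105 = 109.5 m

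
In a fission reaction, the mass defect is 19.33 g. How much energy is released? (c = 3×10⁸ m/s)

Convert mass defect: Δm = 19.33 g = 0.01933 kg
E = Δm·c² = 0.01933 × (3×10⁸)²
= 0.01933 × 9×10¹⁶ = 1.740×10¹⁵ J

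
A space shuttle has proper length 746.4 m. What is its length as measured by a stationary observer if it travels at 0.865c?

Proper length L₀ = 746.4 m
γ = 1/√(1 - 0.865²) = 1.993
L = L₀/γ = 746.4/1.993 = 374.5 m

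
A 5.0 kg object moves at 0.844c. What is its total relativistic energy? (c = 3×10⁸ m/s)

γ = 1/√(1 - 0.844²) = 1.8645
mc² = 5.0 × (3×10⁸)² = 4.500×10¹⁷ J
E = γmc² = 1.8645 × 4.500×10¹⁷ = 8.390×10¹⁷ J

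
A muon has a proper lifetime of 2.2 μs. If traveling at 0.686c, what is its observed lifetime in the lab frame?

Proper lifetime τ₀ = 2.2 μs
γ = 1/√(1 - 0.686²) = 1.3744
τ = γτ₀ = 1.3744 × 2.2 μs = 3.024 μs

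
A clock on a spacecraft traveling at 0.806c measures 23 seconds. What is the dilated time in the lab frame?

Proper time Δt₀ = 23 seconds
γ = 1/√(1 - 0.806²) = 1.6894
Δt = γΔt₀ = 1.6894 × 23 = 38.86 seconds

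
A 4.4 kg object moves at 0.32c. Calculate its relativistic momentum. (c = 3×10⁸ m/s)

γ = 1/√(1 - 0.32²) = 1.0555
v = 0.32 × 3×10⁸ = 9.600×10⁷ m/s
p = γmv = 1.0555 × 4.4 × 9.600×10⁷ = 4.458×10⁸ kg·m/s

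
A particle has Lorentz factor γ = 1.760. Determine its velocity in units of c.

From γ = 1/√(1 - v²/c²):
1/γ² = 1/1.760² = 0.3228
v²/c² = 1 - 0.3228 = 0.6772
v/c = √(0.6772) = 0.8229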